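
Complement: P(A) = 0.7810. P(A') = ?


P(not A) = 1 - 0.7810 = 0.2190

P(not A) = 0.2190


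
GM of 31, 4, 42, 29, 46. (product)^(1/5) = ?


Product = 31 × 4 × 42 × 29 × 46 = 6947472
GM = 6947472^(1/5) = 23.3542

GM = 23.3542


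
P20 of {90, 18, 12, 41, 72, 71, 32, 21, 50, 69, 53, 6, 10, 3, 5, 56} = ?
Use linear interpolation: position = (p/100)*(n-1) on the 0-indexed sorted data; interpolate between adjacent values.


Sorted: 3, 5, 6, 10, 12, 18, 21, 32, 41, 50, 53, 56, 69, 71, 72, 90
n = 16
Index = 20/100 * 15 = 3.0000
Lower = data[3] = 10, Upper = data[4] = 12
P20 = 10 + 0*(2) = 10.0000

P20 = 10.0000


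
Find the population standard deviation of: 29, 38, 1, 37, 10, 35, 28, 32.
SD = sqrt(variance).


Mean = 26.2500
Variance = 159.4375
SD = sqrt(159.4375) = 12.6269

SD = 12.6269


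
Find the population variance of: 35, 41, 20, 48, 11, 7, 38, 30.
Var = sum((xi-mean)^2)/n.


Mean = 28.7500
Squared deviations: 39.0625, 150.0625, 76.5625, 370.5625, 315.0625, 473.0625, 85.5625, 1.5625
Sum = 1511.5000
Variance = 1511.5000/8 = 188.9375

Variance = 188.9375


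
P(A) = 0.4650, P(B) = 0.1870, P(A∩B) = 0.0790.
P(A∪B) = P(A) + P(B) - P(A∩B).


P(A∪B) = 0.4650 + 0.1870 - 0.0790
= 0.6520 - 0.0790
= 0.5730

P(A∪B) = 0.5730


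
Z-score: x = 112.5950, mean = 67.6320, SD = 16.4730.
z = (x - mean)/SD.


z = (112.5950 - 67.6320)/16.4730
= 44.9630/16.4730
= 2.7295

z = 2.7295


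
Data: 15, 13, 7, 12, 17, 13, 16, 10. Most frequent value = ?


Frequencies: 7:1, 10:1, 12:1, 13:2, 15:1, 16:1, 17:1
Max frequency = 2
Mode = 13

Mode = 13


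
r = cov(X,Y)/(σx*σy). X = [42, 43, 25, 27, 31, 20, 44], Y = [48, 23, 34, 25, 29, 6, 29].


Mean X = 33.1429, Mean Y = 27.7143
SD X = 9.062144, SD Y = 11.682885
Cov = 56.469388
r = 56.469388/(9.062144*11.682885) = 0.5334

r = 0.5334


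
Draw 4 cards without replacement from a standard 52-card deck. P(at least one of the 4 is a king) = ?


P(at least one) = 1 - P(none)
P(none) = (48/52) × (47/51) × (46/50) × (45/49) = 0.718737
P(at least one) = 1 - 0.718737 = 0.2813

P = 0.2813


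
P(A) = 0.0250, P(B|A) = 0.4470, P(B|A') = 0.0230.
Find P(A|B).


P(B) = P(B|A)*P(A) + P(B|A')*P(A')
= 0.4470*0.0250 + 0.0230*0.9750
= 0.011175 + 0.022425 = 0.033600
P(A|B) = 0.011175/0.033600 = 0.3326

P(A|B) = 0.3326


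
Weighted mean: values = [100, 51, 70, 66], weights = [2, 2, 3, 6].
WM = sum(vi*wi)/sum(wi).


Numerator = 100*2 + 51*2 + 70*3 + 66*6 = 908
Denominator = 2 + 2 + 3 + 6 = 13
WM = 908/13 = 69.8462

WM = 69.8462


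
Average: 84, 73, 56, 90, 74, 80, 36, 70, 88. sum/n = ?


Sum = 84 + 73 + 56 + 90 + 74 + 80 + 36 + 70 + 88 = 651
n = 9
Mean = 651/9 = 72.3333

Mean = 72.3333


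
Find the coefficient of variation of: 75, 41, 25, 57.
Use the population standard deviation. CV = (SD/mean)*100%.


Mean = 49.5000
SD = 18.5674
CV = (18.5674/49.5000)*100 = 37.5100%

CV = 37.5100%


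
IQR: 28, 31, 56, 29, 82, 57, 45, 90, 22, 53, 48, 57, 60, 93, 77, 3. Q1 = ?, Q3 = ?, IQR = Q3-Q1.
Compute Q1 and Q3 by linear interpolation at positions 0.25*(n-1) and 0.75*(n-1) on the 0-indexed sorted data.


Sorted: 3, 22, 28, 29, 31, 45, 48, 53, 56, 57, 57, 60, 77, 82, 90, 93
Q1 (25th %ile) = 30.5000
Q3 (75th %ile) = 64.2500
IQR = 64.2500 - 30.5000 = 33.7500

IQR = 33.7500


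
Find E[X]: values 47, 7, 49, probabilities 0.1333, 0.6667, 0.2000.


E[X] = 47*0.1333 + 7*0.6667 + 49*0.2000
= 6.2651 + 4.6669 + 9.8000
= 20.7320

E[X] = 20.7320


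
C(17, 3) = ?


C(17,3) = 17!/(3! × 14!)
= 355687428096000/(6 × 87178291200)
= 680

C(17,3) = 680


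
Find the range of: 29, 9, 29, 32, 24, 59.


Max = 59, Min = 9
Range = 59 - 9 = 50

Range = 50


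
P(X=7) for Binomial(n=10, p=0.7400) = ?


C(10,7) = 120
p^7 = 0.121513
(1-p)^3 = 0.017576
P = 120 * 0.121513 * 0.017576 = 0.2563

P(X=7) = 0.2563


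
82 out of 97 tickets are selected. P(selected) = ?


P = 82/97 = 0.8454

P = 0.8454


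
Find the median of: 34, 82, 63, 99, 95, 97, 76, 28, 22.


Sorted: 22, 28, 34, 63, 76, 82, 95, 97, 99
n = 9 (odd)
Middle value = 76

Median = 76


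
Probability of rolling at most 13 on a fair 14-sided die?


Favorable outcomes (roll ≤ 13): 13
Total outcomes = 14
P = 13/14 = 0.9286

P = 0.9286


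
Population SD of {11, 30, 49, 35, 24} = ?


Mean = 29.8000
Variance = 156.5600
SD = sqrt(156.5600) = 12.5124

SD = 12.5124


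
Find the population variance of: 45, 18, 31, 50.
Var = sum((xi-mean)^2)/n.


Mean = 36.0000
Squared deviations: 81.0000, 324.0000, 25.0000, 196.0000
Sum = 626.0000
Variance = 626.0000/4 = 156.5000

Variance = 156.5000


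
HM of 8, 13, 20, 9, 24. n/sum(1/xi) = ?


Sum of reciprocals = 1/8 + 1/13 + 1/20 + 1/9 + 1/24 = 0.404701
HM = 5/0.404701 = 12.3548

HM = 12.3548


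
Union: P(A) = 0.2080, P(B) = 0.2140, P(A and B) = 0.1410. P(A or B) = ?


P(A∪B) = 0.2080 + 0.2140 - 0.1410
= 0.4220 - 0.1410
= 0.2810

P(A∪B) = 0.2810


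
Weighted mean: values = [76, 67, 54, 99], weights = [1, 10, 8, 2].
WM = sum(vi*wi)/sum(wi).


Numerator = 76*1 + 67*10 + 54*8 + 99*2 = 1376
Denominator = 1 + 10 + 8 + 2 = 21
WM = 1376/21 = 65.5238

WM = 65.5238


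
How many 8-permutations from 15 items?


P(15,8) = 15!/7!
= 1307674368000/5040
= 259459200

P(15,8) = 259459200


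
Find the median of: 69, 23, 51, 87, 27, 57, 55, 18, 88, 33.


Sorted: 18, 23, 27, 33, 51, 55, 57, 69, 87, 88
n = 10 (even)
Middle values: 51 and 55
Median = (51+55)/2 = 53.0000

Median = 53.0000


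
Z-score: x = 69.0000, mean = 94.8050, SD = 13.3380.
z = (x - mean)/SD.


z = (69.0000 - 94.8050)/13.3380
= -25.8050/13.3380
= -1.9347

z = -1.9347


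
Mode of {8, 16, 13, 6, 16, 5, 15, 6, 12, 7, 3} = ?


Frequencies: 3:1, 5:1, 6:2, 7:1, 8:1, 12:1, 13:1, 15:1, 16:2
Max frequency = 2
Mode = 6, 16

Mode = 6, 16


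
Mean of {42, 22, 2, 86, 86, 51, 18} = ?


Sum = 42 + 22 + 2 + 86 + 86 + 51 + 18 = 307
n = 7
Mean = 307/7 = 43.8571

Mean = 43.8571


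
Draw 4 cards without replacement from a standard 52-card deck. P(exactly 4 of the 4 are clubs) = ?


Hypergeometric: P(X=4) = C(13,4)·C(39,0) / C(52,4)
= 715 × 1 / 270725
= 715/270725 = 0.0026

P = 0.0026


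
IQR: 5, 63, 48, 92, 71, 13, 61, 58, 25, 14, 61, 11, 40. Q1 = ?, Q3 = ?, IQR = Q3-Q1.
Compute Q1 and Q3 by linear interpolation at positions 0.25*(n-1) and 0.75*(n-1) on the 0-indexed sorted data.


Sorted: 5, 11, 13, 14, 25, 40, 48, 58, 61, 61, 63, 71, 92
Q1 (25th %ile) = 14.0000
Q3 (75th %ile) = 61.0000
IQR = 61.0000 - 14.0000 = 47.0000

IQR = 47.0000


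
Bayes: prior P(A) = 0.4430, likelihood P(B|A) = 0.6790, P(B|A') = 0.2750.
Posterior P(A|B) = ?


P(B) = P(B|A)*P(A) + P(B|A')*P(A')
= 0.6790*0.4430 + 0.2750*0.5570
= 0.300797 + 0.153175 = 0.453972
P(A|B) = 0.300797/0.453972 = 0.6626

P(A|B) = 0.6626


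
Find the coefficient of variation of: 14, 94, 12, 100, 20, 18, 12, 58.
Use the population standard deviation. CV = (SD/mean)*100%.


Mean = 41.0000
SD = 35.2846
CV = (35.2846/41.0000)*100 = 86.0599%

CV = 86.0599%


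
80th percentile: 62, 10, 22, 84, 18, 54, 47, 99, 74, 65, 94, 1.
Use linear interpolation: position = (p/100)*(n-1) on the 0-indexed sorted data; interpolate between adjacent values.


Sorted: 1, 10, 18, 22, 47, 54, 62, 65, 74, 84, 94, 99
n = 12
Index = 80/100 * 11 = 8.8000
Lower = data[8] = 74, Upper = data[9] = 84
P80 = 74 + 0.8000*(10) = 82.0000

P80 = 82.0000


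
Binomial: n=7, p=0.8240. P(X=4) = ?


C(7,4) = 35
p^4 = 0.461008
(1-p)^3 = 0.005452
P = 35 * 0.461008 * 0.005452 = 0.0880

P(X=4) = 0.0880


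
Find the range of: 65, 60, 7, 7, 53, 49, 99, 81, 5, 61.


Max = 99, Min = 5
Range = 99 - 5 = 94

Range = 94


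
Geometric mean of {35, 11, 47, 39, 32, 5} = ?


Product = 35 × 11 × 47 × 39 × 32 × 5 = 112912800
GM = 112912800^(1/6) = 21.9849

GM = 21.9849


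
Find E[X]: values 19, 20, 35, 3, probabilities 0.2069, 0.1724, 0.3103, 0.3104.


E[X] = 19*0.2069 + 20*0.1724 + 35*0.3103 + 3*0.3104
= 3.9311 + 3.4480 + 10.8605 + 0.9312
= 19.1708

E[X] = 19.1708


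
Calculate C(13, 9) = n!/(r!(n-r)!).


C(13,9) = 13!/(9! × 4!)
= 6227020800/(362880 × 24)
= 715

C(13,9) = 715


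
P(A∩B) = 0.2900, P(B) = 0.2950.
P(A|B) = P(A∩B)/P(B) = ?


P(A|B) = 0.2900/0.2950 = 0.9831

P(A|B) = 0.9831


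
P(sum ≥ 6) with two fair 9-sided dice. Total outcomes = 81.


Total outcomes = 9×9 = 81
Favorable (sum ≥ 6): 71
P = 71/81 = 0.8765

P = 0.8765


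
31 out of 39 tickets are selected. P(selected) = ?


P = 31/39 = 0.7949

P = 0.7949


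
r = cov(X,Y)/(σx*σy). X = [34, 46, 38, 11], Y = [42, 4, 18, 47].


Mean X = 32.2500, Mean Y = 27.7500
SD X = 13.007210, SD Y = 17.555270
Cov = -191.687500
r = -191.687500/(13.007210*17.555270) = -0.8395

r = -0.8395


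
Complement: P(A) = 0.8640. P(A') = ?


P(not A) = 1 - 0.8640 = 0.1360

P(not A) = 0.1360


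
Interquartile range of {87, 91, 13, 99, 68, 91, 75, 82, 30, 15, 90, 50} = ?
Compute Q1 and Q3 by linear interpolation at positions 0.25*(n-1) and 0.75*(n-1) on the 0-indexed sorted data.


Sorted: 13, 15, 30, 50, 68, 75, 82, 87, 90, 91, 91, 99
Q1 (25th %ile) = 45.0000
Q3 (75th %ile) = 90.2500
IQR = 90.2500 - 45.0000 = 45.2500

IQR = 45.2500


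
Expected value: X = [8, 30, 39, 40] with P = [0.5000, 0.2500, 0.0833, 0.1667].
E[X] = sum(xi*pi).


E[X] = 8*0.5000 + 30*0.2500 + 39*0.0833 + 40*0.1667
= 4.0000 + 7.5000 + 3.2487 + 6.6680
= 21.4167

E[X] = 21.4167


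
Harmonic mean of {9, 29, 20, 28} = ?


Sum of reciprocals = 1/9 + 1/29 + 1/20 + 1/28 = 0.231308
HM = 4/0.231308 = 17.2929

HM = 17.2929


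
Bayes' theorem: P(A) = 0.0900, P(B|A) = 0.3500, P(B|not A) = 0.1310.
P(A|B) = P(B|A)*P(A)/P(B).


P(B) = P(B|A)*P(A) + P(B|A')*P(A')
= 0.3500*0.0900 + 0.1310*0.9100
= 0.031500 + 0.119210 = 0.150710
P(A|B) = 0.031500/0.150710 = 0.2090

P(A|B) = 0.2090


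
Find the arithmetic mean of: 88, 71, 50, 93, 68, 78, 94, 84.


Sum = 88 + 71 + 50 + 93 + 68 + 78 + 94 + 84 = 626
n = 8
Mean = 626/8 = 78.2500

Mean = 78.2500


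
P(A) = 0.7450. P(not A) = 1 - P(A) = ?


P(not A) = 1 - 0.7450 = 0.2550

P(not A) = 0.2550


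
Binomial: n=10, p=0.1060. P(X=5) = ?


C(10,5) = 252
p^5 = 1.338226e-05
(1-p)^5 = 0.571068
P = 252 * 1.338226e-05 * 0.571068 = 0.0019

P(X=5) = 0.0019


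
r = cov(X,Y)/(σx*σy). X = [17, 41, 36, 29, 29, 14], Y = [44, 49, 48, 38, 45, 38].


Mean X = 27.6667, Mean Y = 43.6667
SD X = 9.585869, SD Y = 4.346135
Cov = 29.222222
r = 29.222222/(9.585869*4.346135) = 0.7014

r = 0.7014


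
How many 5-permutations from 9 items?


P(9,5) = 9!/4!
= 362880/24
= 15120

P(9,5) = 15120


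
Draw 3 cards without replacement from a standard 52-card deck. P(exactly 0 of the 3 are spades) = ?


Hypergeometric: P(X=0) = C(13,0)·C(39,3) / C(52,3)
= 1 × 9139 / 22100
= 9139/22100 = 0.4135

P = 0.4135


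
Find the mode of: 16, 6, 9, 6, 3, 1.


Frequencies: 1:1, 3:1, 6:2, 9:1, 16:1
Max frequency = 2
Mode = 6

Mode = 6


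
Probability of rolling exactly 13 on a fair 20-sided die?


Favorable outcomes (roll = 13): 1
Total outcomes = 20
P = 1/20 = 0.0500

P = 0.0500


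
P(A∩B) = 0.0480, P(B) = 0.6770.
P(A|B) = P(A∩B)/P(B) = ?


P(A|B) = 0.0480/0.6770 = 0.0709

P(A|B) = 0.0709


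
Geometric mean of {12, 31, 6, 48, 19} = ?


Product = 12 × 31 × 6 × 48 × 19 = 2035584
GM = 2035584^(1/5) = 18.2700

GM = 18.2700


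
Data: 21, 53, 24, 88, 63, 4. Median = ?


Sorted: 4, 21, 24, 53, 63, 88
n = 6 (even)
Middle values: 24 and 53
Median = (24+53)/2 = 38.5000

Median = 38.5000


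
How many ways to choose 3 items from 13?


C(13,3) = 13!/(3! × 10!)
= 6227020800/(6 × 3628800)
= 286

C(13,3) = 286


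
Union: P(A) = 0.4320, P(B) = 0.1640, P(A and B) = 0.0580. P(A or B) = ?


P(A∪B) = 0.4320 + 0.1640 - 0.0580
= 0.5960 - 0.0580
= 0.5380

P(A∪B) = 0.5380


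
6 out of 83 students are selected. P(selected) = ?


P = 6/83 = 0.0723

P = 0.0723


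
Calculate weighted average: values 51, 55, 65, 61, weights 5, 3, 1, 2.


Numerator = 51*5 + 55*3 + 65*1 + 61*2 = 607
Denominator = 5 + 3 + 1 + 2 = 11
WM = 607/11 = 55.1818

WM = 55.1818


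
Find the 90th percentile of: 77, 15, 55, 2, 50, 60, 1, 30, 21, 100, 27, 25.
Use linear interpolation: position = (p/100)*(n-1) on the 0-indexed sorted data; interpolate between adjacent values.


Sorted: 1, 2, 15, 21, 25, 27, 30, 50, 55, 60, 77, 100
n = 12
Index = 90/100 * 11 = 9.9000
Lower = data[9] = 60, Upper = data[10] = 77
P90 = 60 + 0.9000*(17) = 75.3000

P90 = 75.3000


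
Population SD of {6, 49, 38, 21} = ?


Mean = 28.5000
Variance = 268.2500
SD = sqrt(268.2500) = 16.3783

SD = 16.3783


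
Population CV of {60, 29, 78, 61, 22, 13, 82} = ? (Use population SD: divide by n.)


Mean = 49.2857
SD = 25.6889
CV = (25.6889/49.2857)*100 = 52.1224%

CV = 52.1224%


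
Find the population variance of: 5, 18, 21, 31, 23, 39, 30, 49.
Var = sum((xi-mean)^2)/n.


Mean = 27.0000
Squared deviations: 484.0000, 81.0000, 36.0000, 16.0000, 16.0000, 144.0000, 9.0000, 484.0000
Sum = 1270.0000
Variance = 1270.0000/8 = 158.7500

Variance = 158.7500


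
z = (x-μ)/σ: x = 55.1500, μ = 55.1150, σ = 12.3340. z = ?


z = (55.1500 - 55.1150)/12.3340
= 0.0350/12.3340
= 0.0028

z = 0.0028


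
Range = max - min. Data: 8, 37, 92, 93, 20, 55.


Max = 93, Min = 8
Range = 93 - 8 = 85

Range = 85


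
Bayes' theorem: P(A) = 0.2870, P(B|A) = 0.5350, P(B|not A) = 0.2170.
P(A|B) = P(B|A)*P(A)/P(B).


P(B) = P(B|A)*P(A) + P(B|A')*P(A')
= 0.5350*0.2870 + 0.2170*0.7130
= 0.153545 + 0.154721 = 0.308266
P(A|B) = 0.153545/0.308266 = 0.4981

P(A|B) = 0.4981


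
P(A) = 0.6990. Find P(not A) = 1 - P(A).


P(not A) = 1 - 0.6990 = 0.3010

P(not A) = 0.3010


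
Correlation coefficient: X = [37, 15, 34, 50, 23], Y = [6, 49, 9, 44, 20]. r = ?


Mean X = 31.8000, Mean Y = 25.6000
SD X = 12.023311, SD Y = 17.760631
Cov = -29.480000
r = -29.480000/(12.023311*17.760631) = -0.1381

r = -0.1381


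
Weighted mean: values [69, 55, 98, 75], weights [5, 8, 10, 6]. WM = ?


Numerator = 69*5 + 55*8 + 98*10 + 75*6 = 2215
Denominator = 5 + 8 + 10 + 6 = 29
WM = 2215/29 = 76.3793

WM = 76.3793


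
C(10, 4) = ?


C(10,4) = 10!/(4! × 6!)
= 3628800/(24 × 720)
= 210

C(10,4) = 210


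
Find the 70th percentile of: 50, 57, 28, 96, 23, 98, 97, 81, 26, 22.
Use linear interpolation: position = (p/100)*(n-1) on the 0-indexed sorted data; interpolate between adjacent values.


Sorted: 22, 23, 26, 28, 50, 57, 81, 96, 97, 98
n = 10
Index = 70/100 * 9 = 6.3000
Lower = data[6] = 81, Upper = data[7] = 96
P70 = 81 + 0.3000*(15) = 85.5000

P70 = 85.5000


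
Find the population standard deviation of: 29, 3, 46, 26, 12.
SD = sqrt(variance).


Mean = 23.2000
Variance = 218.9600
SD = sqrt(218.9600) = 14.7973

SD = 14.7973


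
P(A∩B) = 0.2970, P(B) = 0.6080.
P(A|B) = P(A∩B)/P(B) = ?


P(A|B) = 0.2970/0.6080 = 0.4885

P(A|B) = 0.4885


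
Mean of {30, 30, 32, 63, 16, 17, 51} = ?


Sum = 30 + 30 + 32 + 63 + 16 + 17 + 51 = 239
n = 7
Mean = 239/7 = 34.1429

Mean = 34.1429


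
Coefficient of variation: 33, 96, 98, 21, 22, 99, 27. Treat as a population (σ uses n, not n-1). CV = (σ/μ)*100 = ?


Mean = 56.5714
SD = 35.7805
CV = (35.7805/56.5714)*100 = 63.2484%

CV = 63.2484%


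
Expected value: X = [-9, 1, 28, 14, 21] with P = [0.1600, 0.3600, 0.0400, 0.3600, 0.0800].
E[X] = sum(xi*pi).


E[X] = -9*0.1600 + 1*0.3600 + 28*0.0400 + 14*0.3600 + 21*0.0800
= -1.4400 + 0.3600 + 1.1200 + 5.0400 + 1.6800
= 6.7600

E[X] = 6.7600


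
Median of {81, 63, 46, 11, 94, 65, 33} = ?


Sorted: 11, 33, 46, 63, 65, 81, 94
n = 7 (odd)
Middle value = 63

Median = 63


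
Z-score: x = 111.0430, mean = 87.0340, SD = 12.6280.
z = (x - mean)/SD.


z = (111.0430 - 87.0340)/12.6280
= 24.0090/12.6280
= 1.9013

z = 1.9013


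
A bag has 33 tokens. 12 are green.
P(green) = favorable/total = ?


P = 12/33 = 0.3636

P = 0.3636


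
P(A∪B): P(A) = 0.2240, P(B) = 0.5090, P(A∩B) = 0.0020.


P(A∪B) = 0.2240 + 0.5090 - 0.0020
= 0.7330 - 0.0020
= 0.7310

P(A∪B) = 0.7310


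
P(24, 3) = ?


P(24,3) = 24!/21!
= 620448401733239439360000/51090942171709440000
= 12144

P(24,3) = 12144


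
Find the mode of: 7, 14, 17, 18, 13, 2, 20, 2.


Frequencies: 2:2, 7:1, 13:1, 14:1, 17:1, 18:1, 20:1
Max frequency = 2
Mode = 2

Mode = 2


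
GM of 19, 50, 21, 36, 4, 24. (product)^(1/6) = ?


Product = 19 × 50 × 21 × 36 × 4 × 24 = 68947200
GM = 68947200^(1/6) = 20.2497

GM = 20.2497


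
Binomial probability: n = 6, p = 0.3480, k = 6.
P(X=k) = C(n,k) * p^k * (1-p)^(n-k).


C(6,6) = 1
p^6 = 0.001776
(1-p)^0 = 1.000000
P = 1 * 0.001776 * 1.000000 = 0.0018

P(X=6) = 0.0018


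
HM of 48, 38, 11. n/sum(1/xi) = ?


Sum of reciprocals = 1/48 + 1/38 + 1/11 = 0.138058
HM = 3/0.138058 = 21.7300

HM = 21.7300


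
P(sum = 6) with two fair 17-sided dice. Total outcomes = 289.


Total outcomes = 17×17 = 289
Favorable (sum = 6): 5
P = 5/289 = 0.0173

P = 0.0173


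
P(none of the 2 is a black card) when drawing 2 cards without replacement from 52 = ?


P(no black cards) = (26/52) × (25/51)
= 0.2451

P = 0.2451


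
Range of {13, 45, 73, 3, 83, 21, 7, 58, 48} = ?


Max = 83, Min = 3
Range = 83 - 3 = 80

Range = 80


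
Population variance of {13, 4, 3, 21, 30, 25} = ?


Mean = 16.0000
Squared deviations: 9.0000, 144.0000, 169.0000, 25.0000, 196.0000, 81.0000
Sum = 624.0000
Variance = 624.0000/6 = 104.0000

Variance = 104.0000


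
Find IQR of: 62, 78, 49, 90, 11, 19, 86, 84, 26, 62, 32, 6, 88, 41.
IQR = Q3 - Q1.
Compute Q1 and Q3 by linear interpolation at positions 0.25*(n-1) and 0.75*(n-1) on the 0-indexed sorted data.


Sorted: 6, 11, 19, 26, 32, 41, 49, 62, 62, 78, 84, 86, 88, 90
Q1 (25th %ile) = 27.5000
Q3 (75th %ile) = 82.5000
IQR = 82.5000 - 27.5000 = 55.0000

IQR = 55.0000


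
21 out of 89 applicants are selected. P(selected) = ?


P = 21/89 = 0.2360

P = 0.2360


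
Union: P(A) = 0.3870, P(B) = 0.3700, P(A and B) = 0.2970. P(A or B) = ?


P(A∪B) = 0.3870 + 0.3700 - 0.2970
= 0.7570 - 0.2970
= 0.4600

P(A∪B) = 0.4600


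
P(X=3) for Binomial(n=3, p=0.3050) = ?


C(3,3) = 1
p^3 = 0.028373
(1-p)^0 = 1.000000
P = 1 * 0.028373 * 1.000000 = 0.0284

P(X=3) = 0.0284


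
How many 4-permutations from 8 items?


P(8,4) = 8!/4!
= 40320/24
= 1680

P(8,4) = 1680


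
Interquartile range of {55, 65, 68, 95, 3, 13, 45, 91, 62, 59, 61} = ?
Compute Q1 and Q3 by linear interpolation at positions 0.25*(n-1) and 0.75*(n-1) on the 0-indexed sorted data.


Sorted: 3, 13, 45, 55, 59, 61, 62, 65, 68, 91, 95
Q1 (25th %ile) = 50.0000
Q3 (75th %ile) = 66.5000
IQR = 66.5000 - 50.0000 = 16.5000

IQR = 16.5000


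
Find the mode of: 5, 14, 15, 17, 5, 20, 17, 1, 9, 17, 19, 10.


Frequencies: 1:1, 5:2, 9:1, 10:1, 14:1, 15:1, 17:3, 19:1, 20:1
Max frequency = 3
Mode = 17

Mode = 17


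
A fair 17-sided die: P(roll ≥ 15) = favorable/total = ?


Favorable outcomes (roll ≥ 15): 3
Total outcomes = 17
P = 3/17 = 0.1765

P = 0.1765


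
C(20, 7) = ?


C(20,7) = 20!/(7! × 13!)
= 2432902008176640000/(5040 × 6227020800)
= 77520

C(20,7) = 77520


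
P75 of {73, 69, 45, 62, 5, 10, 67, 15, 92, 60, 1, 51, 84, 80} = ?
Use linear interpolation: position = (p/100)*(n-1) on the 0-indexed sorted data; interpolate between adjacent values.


Sorted: 1, 5, 10, 15, 45, 51, 60, 62, 67, 69, 73, 80, 84, 92
n = 14
Index = 75/100 * 13 = 9.7500
Lower = data[9] = 69, Upper = data[10] = 73
P75 = 69 + 0.7500*(4) = 72.0000

P75 = 72.0000


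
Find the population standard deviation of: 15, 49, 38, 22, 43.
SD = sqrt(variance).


Mean = 33.4000
Variance = 165.0400
SD = sqrt(165.0400) = 12.8468

SD = 12.8468


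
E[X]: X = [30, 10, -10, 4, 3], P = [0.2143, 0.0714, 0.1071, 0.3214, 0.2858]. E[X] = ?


E[X] = 30*0.2143 + 10*0.0714 - 10*0.1071 + 4*0.3214 + 3*0.2858
= 6.4290 + 0.7140 - 1.0710 + 1.2856 + 0.8574
= 8.2150

E[X] = 8.2150


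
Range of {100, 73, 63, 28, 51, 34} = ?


Max = 100, Min = 28
Range = 100 - 28 = 72

Range = 72


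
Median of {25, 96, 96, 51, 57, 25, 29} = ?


Sorted: 25, 25, 29, 51, 57, 96, 96
n = 7 (odd)
Middle value = 51

Median = 51


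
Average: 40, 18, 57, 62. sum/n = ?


Sum = 40 + 18 + 57 + 62 = 177
n = 4
Mean = 177/4 = 44.2500

Mean = 44.2500


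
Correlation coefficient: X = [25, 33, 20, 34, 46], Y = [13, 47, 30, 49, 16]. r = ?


Mean X = 31.6000, Mean Y = 31.0000
SD X = 8.867920, SD Y = 15.033296
Cov = -4.000000
r = -4.000000/(8.867920*15.033296) = -0.0300

r = -0.0300


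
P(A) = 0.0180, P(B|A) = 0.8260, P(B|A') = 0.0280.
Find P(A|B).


P(B) = P(B|A)*P(A) + P(B|A')*P(A')
= 0.8260*0.0180 + 0.0280*0.9820
= 0.014868 + 0.027496 = 0.042364
P(A|B) = 0.014868/0.042364 = 0.3510

P(A|B) = 0.3510


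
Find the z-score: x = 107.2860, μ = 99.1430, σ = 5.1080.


z = (107.2860 - 99.1430)/5.1080
= 8.1430/5.1080
= 1.5942

z = 1.5942


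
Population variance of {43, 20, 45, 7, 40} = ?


Mean = 31.0000
Squared deviations: 144.0000, 121.0000, 196.0000, 576.0000, 81.0000
Sum = 1118.0000
Variance = 1118.0000/5 = 223.6000

Variance = 223.6000


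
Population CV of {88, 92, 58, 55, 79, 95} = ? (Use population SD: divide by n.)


Mean = 77.8333
SD = 15.8894
CV = (15.8894/77.8333)*100 = 20.4146%

CV = 20.4146%


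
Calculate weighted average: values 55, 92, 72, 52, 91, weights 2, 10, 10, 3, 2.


Numerator = 55*2 + 92*10 + 72*10 + 52*3 + 91*2 = 2088
Denominator = 2 + 10 + 10 + 3 + 2 = 27
WM = 2088/27 = 77.3333

WM = 77.3333


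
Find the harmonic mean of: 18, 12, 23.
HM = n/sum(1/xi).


Sum of reciprocals = 1/18 + 1/12 + 1/23 = 0.182367
HM = 3/0.182367 = 16.4503

HM = 16.4503


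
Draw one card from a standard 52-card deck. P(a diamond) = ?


13 diamonds in 52 cards
P = 13/52 = 0.2500

P = 0.2500


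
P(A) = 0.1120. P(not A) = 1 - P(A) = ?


P(not A) = 1 - 0.1120 = 0.8880

P(not A) = 0.8880


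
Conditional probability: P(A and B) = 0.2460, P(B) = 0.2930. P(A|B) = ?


P(A|B) = 0.2460/0.2930 = 0.8396

P(A|B) = 0.8396


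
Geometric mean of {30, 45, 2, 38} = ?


Product = 30 × 45 × 2 × 38 = 102600
GM = 102600^(1/4) = 17.8973

GM = 17.8973


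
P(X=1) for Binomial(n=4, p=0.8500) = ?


C(4,1) = 4
p^1 = 0.850000
(1-p)^3 = 0.003375
P = 4 * 0.850000 * 0.003375 = 0.0115

P(X=1) = 0.0115


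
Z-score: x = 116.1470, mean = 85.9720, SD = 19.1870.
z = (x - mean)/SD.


z = (116.1470 - 85.9720)/19.1870
= 30.1750/19.1870
= 1.5727

z = 1.5727


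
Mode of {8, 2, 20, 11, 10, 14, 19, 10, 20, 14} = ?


Frequencies: 2:1, 8:1, 10:2, 11:1, 14:2, 19:1, 20:2
Max frequency = 2
Mode = 10, 14, 20

Mode = 10, 14, 20


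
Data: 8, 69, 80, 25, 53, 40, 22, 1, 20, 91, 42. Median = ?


Sorted: 1, 8, 20, 22, 25, 40, 42, 53, 69, 80, 91
n = 11 (odd)
Middle value = 40

Median = 40


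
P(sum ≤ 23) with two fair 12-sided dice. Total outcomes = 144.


Total outcomes = 12×12 = 144
Favorable (sum ≤ 23): 143
P = 143/144 = 0.9931

P = 0.9931


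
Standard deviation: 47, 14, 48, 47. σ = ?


Mean = 39.0000
Variance = 208.5000
SD = sqrt(208.5000) = 14.4395

SD = 14.4395


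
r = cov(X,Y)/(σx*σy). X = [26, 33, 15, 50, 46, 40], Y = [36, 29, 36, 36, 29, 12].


Mean X = 35.0000, Mean Y = 29.6667
SD X = 11.944315, SD Y = 8.498366
Cov = -30.500000
r = -30.500000/(11.944315*8.498366) = -0.3005

r = -0.3005


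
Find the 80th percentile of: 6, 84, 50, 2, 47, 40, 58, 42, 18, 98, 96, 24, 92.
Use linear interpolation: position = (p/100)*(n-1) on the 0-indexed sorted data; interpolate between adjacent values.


Sorted: 2, 6, 18, 24, 40, 42, 47, 50, 58, 84, 92, 96, 98
n = 13
Index = 80/100 * 12 = 9.6000
Lower = data[9] = 84, Upper = data[10] = 92
P80 = 84 + 0.6000*(8) = 88.8000

P80 = 88.8000


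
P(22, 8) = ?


P(22,8) = 22!/14!
= 1124000727777607680000/87178291200
= 12893126400

P(22,8) = 12893126400


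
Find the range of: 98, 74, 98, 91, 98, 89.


Max = 98, Min = 74
Range = 98 - 74 = 24

Range = 24


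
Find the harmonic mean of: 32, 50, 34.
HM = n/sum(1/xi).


Sum of reciprocals = 1/32 + 1/50 + 1/34 = 0.080662
HM = 3/0.080662 = 37.1923

HM = 37.1923


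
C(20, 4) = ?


C(20,4) = 20!/(4! × 16!)
= 2432902008176640000/(24 × 20922789888000)
= 4845

C(20,4) = 4845


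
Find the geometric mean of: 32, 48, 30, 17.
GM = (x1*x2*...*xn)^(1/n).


Product = 32 × 48 × 30 × 17 = 783360
GM = 783360^(1/4) = 29.7502

GM = 29.7502


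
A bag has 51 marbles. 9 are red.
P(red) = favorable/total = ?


P = 9/51 = 0.1765

P = 0.1765


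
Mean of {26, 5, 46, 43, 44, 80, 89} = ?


Sum = 26 + 5 + 46 + 43 + 44 + 80 + 89 = 333
n = 7
Mean = 333/7 = 47.5714

Mean = 47.5714


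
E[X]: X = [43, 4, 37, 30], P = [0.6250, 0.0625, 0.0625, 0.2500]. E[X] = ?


E[X] = 43*0.6250 + 4*0.0625 + 37*0.0625 + 30*0.2500
= 26.8750 + 0.2500 + 2.3125 + 7.5000
= 36.9375

E[X] = 36.9375


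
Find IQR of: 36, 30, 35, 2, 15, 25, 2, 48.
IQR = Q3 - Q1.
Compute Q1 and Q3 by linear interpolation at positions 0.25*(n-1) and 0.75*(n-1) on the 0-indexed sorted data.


Sorted: 2, 2, 15, 25, 30, 35, 36, 48
Q1 (25th %ile) = 11.7500
Q3 (75th %ile) = 35.2500
IQR = 35.2500 - 11.7500 = 23.5000

IQR = 23.5000


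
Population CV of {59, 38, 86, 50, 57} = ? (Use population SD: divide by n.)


Mean = 58.0000
SD = 15.8114
CV = (15.8114/58.0000)*100 = 27.2610%

CV = 27.2610%


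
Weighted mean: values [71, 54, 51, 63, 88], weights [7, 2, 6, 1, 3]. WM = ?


Numerator = 71*7 + 54*2 + 51*6 + 63*1 + 88*3 = 1238
Denominator = 7 + 2 + 6 + 1 + 3 = 19
WM = 1238/19 = 65.1579

WM = 65.1579


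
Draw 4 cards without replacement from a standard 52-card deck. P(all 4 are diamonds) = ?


P(all diamonds) = (13/52) × (12/51) × (11/50) × (10/49)
= 0.0026

P = 0.0026


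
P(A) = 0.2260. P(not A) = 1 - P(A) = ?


P(not A) = 1 - 0.2260 = 0.7740

P(not A) = 0.7740


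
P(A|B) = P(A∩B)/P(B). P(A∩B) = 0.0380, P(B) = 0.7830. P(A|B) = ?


P(A|B) = 0.0380/0.7830 = 0.0485

P(A|B) = 0.0485


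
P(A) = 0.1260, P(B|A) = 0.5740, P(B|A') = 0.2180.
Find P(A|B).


P(B) = P(B|A)*P(A) + P(B|A')*P(A')
= 0.5740*0.1260 + 0.2180*0.8740
= 0.072324 + 0.190532 = 0.262856
P(A|B) = 0.072324/0.262856 = 0.2751

P(A|B) = 0.2751


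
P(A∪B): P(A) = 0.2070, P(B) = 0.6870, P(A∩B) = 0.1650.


P(A∪B) = 0.2070 + 0.6870 - 0.1650
= 0.8940 - 0.1650
= 0.7290

P(A∪B) = 0.7290


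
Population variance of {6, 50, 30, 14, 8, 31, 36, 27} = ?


Mean = 25.2500
Squared deviations: 370.5625, 612.5625, 22.5625, 126.5625, 297.5625, 33.0625, 115.5625, 3.0625
Sum = 1581.5000
Variance = 1581.5000/8 = 197.6875

Variance = 197.6875


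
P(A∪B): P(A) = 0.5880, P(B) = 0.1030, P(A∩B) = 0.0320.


P(A∪B) = 0.5880 + 0.1030 - 0.0320
= 0.6910 - 0.0320
= 0.6590

P(A∪B) = 0.6590


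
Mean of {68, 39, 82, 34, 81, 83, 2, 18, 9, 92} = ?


Sum = 68 + 39 + 82 + 34 + 81 + 83 + 2 + 18 + 9 + 92 = 508
n = 10
Mean = 508/10 = 50.8000

Mean = 50.8000


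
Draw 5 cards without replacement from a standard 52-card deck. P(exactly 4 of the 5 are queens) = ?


Hypergeometric: P(X=4) = C(4,4)·C(48,1) / C(52,5)
= 1 × 48 / 2598960
= 48/2598960 = 1.8469e-05

P = 1.8469e-05


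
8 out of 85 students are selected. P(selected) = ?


P = 8/85 = 0.0941

P = 0.0941


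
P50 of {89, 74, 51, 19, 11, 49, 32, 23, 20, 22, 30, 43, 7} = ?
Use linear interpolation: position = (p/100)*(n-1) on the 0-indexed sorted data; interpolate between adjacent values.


Sorted: 7, 11, 19, 20, 22, 23, 30, 32, 43, 49, 51, 74, 89
n = 13
Index = 50/100 * 12 = 6.0000
Lower = data[6] = 30, Upper = data[7] = 32
P50 = 30 + 0*(2) = 30.0000

P50 = 30.0000


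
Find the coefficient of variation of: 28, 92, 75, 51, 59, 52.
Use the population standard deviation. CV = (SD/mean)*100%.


Mean = 59.5000
SD = 20.0728
CV = (20.0728/59.5000)*100 = 33.7358%

CV = 33.7358%


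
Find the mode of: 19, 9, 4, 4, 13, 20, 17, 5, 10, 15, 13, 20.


Frequencies: 4:2, 5:1, 9:1, 10:1, 13:2, 15:1, 17:1, 19:1, 20:2
Max frequency = 2
Mode = 4, 13, 20

Mode = 4, 13, 20


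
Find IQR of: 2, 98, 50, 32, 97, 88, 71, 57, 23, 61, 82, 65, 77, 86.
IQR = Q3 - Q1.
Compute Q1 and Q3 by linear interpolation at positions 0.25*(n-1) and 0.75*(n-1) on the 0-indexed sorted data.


Sorted: 2, 23, 32, 50, 57, 61, 65, 71, 77, 82, 86, 88, 97, 98
Q1 (25th %ile) = 51.7500
Q3 (75th %ile) = 85.0000
IQR = 85.0000 - 51.7500 = 33.2500

IQR = 33.2500


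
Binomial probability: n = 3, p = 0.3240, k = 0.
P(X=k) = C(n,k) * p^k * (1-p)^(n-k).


C(3,0) = 1
p^0 = 1.000000
(1-p)^3 = 0.308916
P = 1 * 1.000000 * 0.308916 = 0.3089

P(X=0) = 0.3089


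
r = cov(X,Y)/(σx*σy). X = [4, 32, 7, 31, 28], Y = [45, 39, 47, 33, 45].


Mean X = 20.4000, Mean Y = 41.8000
SD X = 12.273549, SD Y = 5.153639
Cov = -44.720000
r = -44.720000/(12.273549*5.153639) = -0.7070

r = -0.7070


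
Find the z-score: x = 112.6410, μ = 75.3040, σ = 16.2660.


z = (112.6410 - 75.3040)/16.2660
= 37.3370/16.2660
= 2.2954

z = 2.2954


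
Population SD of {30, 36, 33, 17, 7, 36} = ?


Mean = 26.5000
Variance = 117.5833
SD = sqrt(117.5833) = 10.8436

SD = 10.8436


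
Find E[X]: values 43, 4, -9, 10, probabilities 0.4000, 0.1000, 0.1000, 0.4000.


E[X] = 43*0.4000 + 4*0.1000 - 9*0.1000 + 10*0.4000
= 17.2000 + 0.4000 - 0.9000 + 4.0000
= 20.7000

E[X] = 20.7000


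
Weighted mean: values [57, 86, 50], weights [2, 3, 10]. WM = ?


Numerator = 57*2 + 86*3 + 50*10 = 872
Denominator = 2 + 3 + 10 = 15
WM = 872/15 = 58.1333

WM = 58.1333


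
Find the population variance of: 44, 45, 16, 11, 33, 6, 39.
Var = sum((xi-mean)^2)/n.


Mean = 27.7143
Squared deviations: 265.2245, 298.7959, 137.2245, 279.3673, 27.9388, 471.5102, 127.3673
Sum = 1607.4286
Variance = 1607.4286/7 = 229.6327

Variance = 229.6327


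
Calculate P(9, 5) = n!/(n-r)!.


P(9,5) = 9!/4!
= 362880/24
= 15120

P(9,5) = 15120


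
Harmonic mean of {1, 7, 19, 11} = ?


Sum of reciprocals = 1/1 + 1/7 + 1/19 + 1/11 = 1.286398
HM = 4/1.286398 = 3.1095

HM = 3.1095


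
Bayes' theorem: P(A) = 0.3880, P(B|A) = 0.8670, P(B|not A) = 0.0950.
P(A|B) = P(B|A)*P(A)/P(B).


P(B) = P(B|A)*P(A) + P(B|A')*P(A')
= 0.8670*0.3880 + 0.0950*0.6120
= 0.336396 + 0.058140 = 0.394536
P(A|B) = 0.336396/0.394536 = 0.8526

P(A|B) = 0.8526


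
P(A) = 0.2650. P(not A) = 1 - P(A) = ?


P(not A) = 1 - 0.2650 = 0.7350

P(not A) = 0.7350


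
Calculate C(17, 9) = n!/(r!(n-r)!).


C(17,9) = 17!/(9! × 8!)
= 355687428096000/(362880 × 40320)
= 24310

C(17,9) = 24310


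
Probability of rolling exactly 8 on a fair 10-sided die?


Favorable outcomes (roll = 8): 1
Total outcomes = 10
P = 1/10 = 0.1000

P = 0.1000


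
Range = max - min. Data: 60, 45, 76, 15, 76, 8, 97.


Max = 97, Min = 8
Range = 97 - 8 = 89

Range = 89


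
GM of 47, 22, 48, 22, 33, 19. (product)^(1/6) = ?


Product = 47 × 22 × 48 × 22 × 33 × 19 = 684623808
GM = 684623808^(1/6) = 29.6876

GM = 29.6876


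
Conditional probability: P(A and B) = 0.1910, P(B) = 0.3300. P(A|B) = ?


P(A|B) = 0.1910/0.3300 = 0.5788

P(A|B) = 0.5788


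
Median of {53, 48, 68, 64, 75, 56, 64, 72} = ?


Sorted: 48, 53, 56, 64, 64, 68, 72, 75
n = 8 (even)
Middle values: 64 and 64
Median = (64+64)/2 = 64.0000

Median = 64.0000


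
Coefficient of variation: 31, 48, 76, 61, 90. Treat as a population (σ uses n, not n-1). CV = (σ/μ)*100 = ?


Mean = 61.2000
SD = 20.6630
CV = (20.6630/61.2000)*100 = 33.7631%

CV = 33.7631%


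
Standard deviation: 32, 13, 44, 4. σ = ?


Mean = 23.2500
Variance = 245.6875
SD = sqrt(245.6875) = 15.6744

SD = 15.6744


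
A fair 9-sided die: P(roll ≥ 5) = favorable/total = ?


Favorable outcomes (roll ≥ 5): 5
Total outcomes = 9
P = 5/9 = 0.5556

P = 0.5556


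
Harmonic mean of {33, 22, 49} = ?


Sum of reciprocals = 1/33 + 1/22 + 1/49 = 0.096166
HM = 3/0.096166 = 31.1961

HM = 31.1961


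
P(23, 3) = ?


P(23,3) = 23!/20!
= 25852016738884976640000/2432902008176640000
= 10626

P(23,3) = 10626


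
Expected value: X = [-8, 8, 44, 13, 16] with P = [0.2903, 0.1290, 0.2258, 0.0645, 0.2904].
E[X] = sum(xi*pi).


E[X] = -8*0.2903 + 8*0.1290 + 44*0.2258 + 13*0.0645 + 16*0.2904
= -2.3224 + 1.0320 + 9.9352 + 0.8385 + 4.6464
= 14.1297

E[X] = 14.1297


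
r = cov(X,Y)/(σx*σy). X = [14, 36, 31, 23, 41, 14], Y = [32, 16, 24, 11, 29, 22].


Mean X = 26.5000, Mean Y = 22.3333
SD X = 10.372239, SD Y = 7.180220
Cov = -5.500000
r = -5.500000/(10.372239*7.180220) = -0.0739

r = -0.0739


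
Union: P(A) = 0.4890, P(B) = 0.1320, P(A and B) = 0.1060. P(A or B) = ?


P(A∪B) = 0.4890 + 0.1320 - 0.1060
= 0.6210 - 0.1060
= 0.5150

P(A∪B) = 0.5150


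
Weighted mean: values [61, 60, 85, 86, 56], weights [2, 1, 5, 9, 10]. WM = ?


Numerator = 61*2 + 60*1 + 85*5 + 86*9 + 56*10 = 1941
Denominator = 2 + 1 + 5 + 9 + 10 = 27
WM = 1941/27 = 71.8889

WM = 71.8889


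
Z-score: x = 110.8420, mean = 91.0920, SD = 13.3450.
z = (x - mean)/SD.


z = (110.8420 - 91.0920)/13.3450
= 19.7500/13.3450
= 1.4800

z = 1.4800


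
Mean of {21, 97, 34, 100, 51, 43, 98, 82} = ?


Sum = 21 + 97 + 34 + 100 + 51 + 43 + 98 + 82 = 526
n = 8
Mean = 526/8 = 65.7500

Mean = 65.7500


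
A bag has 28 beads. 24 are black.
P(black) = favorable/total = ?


P = 24/28 = 0.8571

P = 0.8571


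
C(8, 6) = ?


C(8,6) = 8!/(6! × 2!)
= 40320/(720 × 2)
= 28

C(8,6) = 28


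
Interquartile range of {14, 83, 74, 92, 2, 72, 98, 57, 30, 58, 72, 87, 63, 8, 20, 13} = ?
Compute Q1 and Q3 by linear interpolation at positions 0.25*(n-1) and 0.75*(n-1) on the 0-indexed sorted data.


Sorted: 2, 8, 13, 14, 20, 30, 57, 58, 63, 72, 72, 74, 83, 87, 92, 98
Q1 (25th %ile) = 18.5000
Q3 (75th %ile) = 76.2500
IQR = 76.2500 - 18.5000 = 57.7500

IQR = 57.7500


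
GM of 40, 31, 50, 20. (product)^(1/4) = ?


Product = 40 × 31 × 50 × 20 = 1240000
GM = 1240000^(1/4) = 33.3699

GM = 33.3699


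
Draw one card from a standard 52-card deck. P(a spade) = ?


13 spades in 52 cards
P = 13/52 = 0.2500

P = 0.2500


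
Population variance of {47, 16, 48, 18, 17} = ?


Mean = 29.2000
Squared deviations: 316.8400, 174.2400, 353.4400, 125.4400, 148.8400
Sum = 1118.8000
Variance = 1118.8000/5 = 223.7600

Variance = 223.7600


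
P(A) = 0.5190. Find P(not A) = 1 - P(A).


P(not A) = 1 - 0.5190 = 0.4810

P(not A) = 0.4810


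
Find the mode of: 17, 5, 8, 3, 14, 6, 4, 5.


Frequencies: 3:1, 4:1, 5:2, 6:1, 8:1, 14:1, 17:1
Max frequency = 2
Mode = 5

Mode = 5


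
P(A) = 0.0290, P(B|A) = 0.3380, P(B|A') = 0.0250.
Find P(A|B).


P(B) = P(B|A)*P(A) + P(B|A')*P(A')
= 0.3380*0.0290 + 0.0250*0.9710
= 0.009802 + 0.024275 = 0.034077
P(A|B) = 0.009802/0.034077 = 0.2876

P(A|B) = 0.2876


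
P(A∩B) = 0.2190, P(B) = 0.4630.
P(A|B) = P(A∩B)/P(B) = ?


P(A|B) = 0.2190/0.4630 = 0.4730

P(A|B) = 0.4730


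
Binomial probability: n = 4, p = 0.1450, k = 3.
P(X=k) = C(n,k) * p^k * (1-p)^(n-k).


C(4,3) = 4
p^3 = 0.003049
(1-p)^1 = 0.855000
P = 4 * 0.003049 * 0.855000 = 0.0104

P(X=3) = 0.0104


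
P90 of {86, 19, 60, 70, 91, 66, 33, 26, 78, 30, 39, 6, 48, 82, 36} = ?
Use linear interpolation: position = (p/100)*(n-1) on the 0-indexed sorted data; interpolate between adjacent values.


Sorted: 6, 19, 26, 30, 33, 36, 39, 48, 60, 66, 70, 78, 82, 86, 91
n = 15
Index = 90/100 * 14 = 12.6000
Lower = data[12] = 82, Upper = data[13] = 86
P90 = 82 + 0.6000*(4) = 84.4000

P90 = 84.4000


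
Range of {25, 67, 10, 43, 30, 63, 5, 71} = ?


Max = 71, Min = 5
Range = 71 - 5 = 66

Range = 66


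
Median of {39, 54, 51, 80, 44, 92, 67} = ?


Sorted: 39, 44, 51, 54, 67, 80, 92
n = 7 (odd)
Middle value = 54

Median = 54


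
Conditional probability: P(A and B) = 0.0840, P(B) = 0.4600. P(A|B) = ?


P(A|B) = 0.0840/0.4600 = 0.1826

P(A|B) = 0.1826


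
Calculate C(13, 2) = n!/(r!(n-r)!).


C(13,2) = 13!/(2! × 11!)
= 6227020800/(2 × 39916800)
= 78

C(13,2) = 78


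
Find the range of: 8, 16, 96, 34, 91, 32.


Max = 96, Min = 8
Range = 96 - 8 = 88

Range = 88


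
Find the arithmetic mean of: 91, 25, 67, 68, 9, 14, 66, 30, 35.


Sum = 91 + 25 + 67 + 68 + 9 + 14 + 66 + 30 + 35 = 405
n = 9
Mean = 405/9 = 45.0000

Mean = 45.0000


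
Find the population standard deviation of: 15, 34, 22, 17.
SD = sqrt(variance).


Mean = 22.0000
Variance = 54.5000
SD = sqrt(54.5000) = 7.3824

SD = 7.3824


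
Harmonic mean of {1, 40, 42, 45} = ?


Sum of reciprocals = 1/1 + 1/40 + 1/42 + 1/45 = 1.071032
HM = 4/1.071032 = 3.7347

HM = 3.7347


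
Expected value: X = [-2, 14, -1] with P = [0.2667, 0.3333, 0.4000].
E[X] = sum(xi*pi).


E[X] = -2*0.2667 + 14*0.3333 - 1*0.4000
= -0.5334 + 4.6662 - 0.4000
= 3.7328

E[X] = 3.7328


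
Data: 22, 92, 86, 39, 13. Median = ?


Sorted: 13, 22, 39, 86, 92
n = 5 (odd)
Middle value = 39

Median = 39


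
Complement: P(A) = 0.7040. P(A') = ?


P(not A) = 1 - 0.7040 = 0.2960

P(not A) = 0.2960


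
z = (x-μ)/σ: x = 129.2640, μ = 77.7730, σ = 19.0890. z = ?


z = (129.2640 - 77.7730)/19.0890
= 51.4910/19.0890
= 2.6974

z = 2.6974


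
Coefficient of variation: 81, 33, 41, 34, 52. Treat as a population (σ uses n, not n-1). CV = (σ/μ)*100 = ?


Mean = 48.2000
SD = 17.7471
CV = (17.7471/48.2000)*100 = 36.8197%

CV = 36.8197%


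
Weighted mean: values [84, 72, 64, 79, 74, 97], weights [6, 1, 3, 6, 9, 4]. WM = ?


Numerator = 84*6 + 72*1 + 64*3 + 79*6 + 74*9 + 97*4 = 2296
Denominator = 6 + 1 + 3 + 6 + 9 + 4 = 29
WM = 2296/29 = 79.1724

WM = 79.1724


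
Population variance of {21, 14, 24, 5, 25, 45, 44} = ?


Mean = 25.4286
Squared deviations: 19.6122, 130.6122, 2.0408, 417.3265, 0.1837, 383.0408, 344.8980
Sum = 1297.7143
Variance = 1297.7143/7 = 185.3878

Variance = 185.3878


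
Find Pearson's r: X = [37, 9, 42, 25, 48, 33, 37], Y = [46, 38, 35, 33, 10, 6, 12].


Mean X = 33.0000, Mean Y = 25.7143
SD X = 11.820080, SD Y = 14.762058
Cov = -68.428571
r = -68.428571/(11.820080*14.762058) = -0.3922

r = -0.3922


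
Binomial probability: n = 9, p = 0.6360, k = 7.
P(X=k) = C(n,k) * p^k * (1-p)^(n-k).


C(9,7) = 36
p^7 = 0.042092
(1-p)^2 = 0.132496
P = 36 * 0.042092 * 0.132496 = 0.2008

P(X=7) = 0.2008


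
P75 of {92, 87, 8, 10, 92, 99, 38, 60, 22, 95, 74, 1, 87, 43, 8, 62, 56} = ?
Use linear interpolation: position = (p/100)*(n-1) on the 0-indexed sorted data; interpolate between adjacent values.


Sorted: 1, 8, 8, 10, 22, 38, 43, 56, 60, 62, 74, 87, 87, 92, 92, 95, 99
n = 17
Index = 75/100 * 16 = 12.0000
Lower = data[12] = 87, Upper = data[13] = 92
P75 = 87 + 0*(5) = 87.0000

P75 = 87.0000


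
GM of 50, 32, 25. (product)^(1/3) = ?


Product = 50 × 32 × 25 = 40000
GM = 40000^(1/3) = 34.1995

GM = 34.1995


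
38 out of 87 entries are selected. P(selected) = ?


P = 38/87 = 0.4368

P = 0.4368


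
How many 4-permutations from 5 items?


P(5,4) = 5!/1!
= 120/1
= 120

P(5,4) = 120


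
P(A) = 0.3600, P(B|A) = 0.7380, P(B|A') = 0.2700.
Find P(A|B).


P(B) = P(B|A)*P(A) + P(B|A')*P(A')
= 0.7380*0.3600 + 0.2700*0.6400
= 0.265680 + 0.172800 = 0.438480
P(A|B) = 0.265680/0.438480 = 0.6059

P(A|B) = 0.6059


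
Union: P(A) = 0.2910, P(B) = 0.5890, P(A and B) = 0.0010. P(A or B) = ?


P(A∪B) = 0.2910 + 0.5890 - 0.0010
= 0.8800 - 0.0010
= 0.8790

P(A∪B) = 0.8790
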